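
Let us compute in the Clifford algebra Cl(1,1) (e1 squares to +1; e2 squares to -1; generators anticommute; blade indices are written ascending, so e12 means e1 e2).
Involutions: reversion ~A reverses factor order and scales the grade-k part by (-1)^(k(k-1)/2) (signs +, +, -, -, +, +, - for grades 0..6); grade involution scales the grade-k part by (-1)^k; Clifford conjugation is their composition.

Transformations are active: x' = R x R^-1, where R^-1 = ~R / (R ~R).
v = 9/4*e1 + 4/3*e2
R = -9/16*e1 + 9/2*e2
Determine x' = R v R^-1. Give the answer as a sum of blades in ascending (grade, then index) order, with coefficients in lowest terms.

~R = -9/16*e1 + 9/2*e2, and R ~R = -5103/256, so R^-1 = ~R / (-5103/256).
R v = -465/64 - 87/8*e12
Answer: -2011/756*e1 + 368/189*e2


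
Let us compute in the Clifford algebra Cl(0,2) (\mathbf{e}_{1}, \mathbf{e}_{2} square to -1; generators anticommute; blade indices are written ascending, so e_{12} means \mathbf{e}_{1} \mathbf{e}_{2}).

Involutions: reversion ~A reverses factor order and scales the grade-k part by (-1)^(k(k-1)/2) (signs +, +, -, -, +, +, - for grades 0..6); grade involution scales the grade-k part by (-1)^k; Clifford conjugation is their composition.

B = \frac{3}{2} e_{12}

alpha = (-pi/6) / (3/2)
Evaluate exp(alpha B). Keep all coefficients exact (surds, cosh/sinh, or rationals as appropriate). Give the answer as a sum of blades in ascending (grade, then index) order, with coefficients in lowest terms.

B^2 = (\frac{3}{2})^2*(e_{12})^2 = \frac{9}{4}*(-1) = -\frac{9}{4} (a basis 2-blade squares to minus the product of its generators' squares).
B^2 = -\frac{9}{4} — B^2 < 0, so the exponential closes trigonometrically: l = \frac{3}{2}, alpha*l = - \frac{\pi}{6}, so exp(alpha B) = cos(- \frac{\pi}{6}) + (sin(- \frac{\pi}{6})/(\frac{3}{2}))*B = \frac{\sqrt{3}}{2} + (- \frac{1}{3})*B.
Answer: \frac{\sqrt{3}}{2} - \frac{1}{2} e_{12}


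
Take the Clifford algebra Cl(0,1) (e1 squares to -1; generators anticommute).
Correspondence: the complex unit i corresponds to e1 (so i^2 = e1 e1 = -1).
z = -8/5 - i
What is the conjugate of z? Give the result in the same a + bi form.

In blades: z = -8/5 - e1.
Conjugation here is Clifford conjugation: the scalar is fixed and the grade-1 and grade-2 blades all flip sign, giving -8/5 + e1; translating back:
Answer: -8/5 + i


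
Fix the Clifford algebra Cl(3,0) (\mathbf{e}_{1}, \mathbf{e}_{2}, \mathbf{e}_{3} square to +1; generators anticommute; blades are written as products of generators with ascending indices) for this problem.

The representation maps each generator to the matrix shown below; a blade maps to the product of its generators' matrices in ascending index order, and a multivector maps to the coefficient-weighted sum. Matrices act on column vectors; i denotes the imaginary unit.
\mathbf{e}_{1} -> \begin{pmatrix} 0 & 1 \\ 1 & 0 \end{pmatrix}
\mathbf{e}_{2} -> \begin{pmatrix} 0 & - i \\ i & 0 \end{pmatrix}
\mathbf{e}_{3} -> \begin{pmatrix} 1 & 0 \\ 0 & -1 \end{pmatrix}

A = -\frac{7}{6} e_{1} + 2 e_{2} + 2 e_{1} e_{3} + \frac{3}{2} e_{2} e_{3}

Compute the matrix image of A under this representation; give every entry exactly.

Bivector images (products of the table entries): rho(e_{1} e_{3}) = rho(\mathbf{e}_{1})rho(\mathbf{e}_{3}) = \begin{pmatrix} 0 & -1 \\ 1 & 0 \end{pmatrix}; rho(e_{2} e_{3}) = rho(\mathbf{e}_{2})rho(\mathbf{e}_{3}) = \begin{pmatrix} 0 & i \\ i & 0 \end{pmatrix}.
M = (-\frac{7}{6})*rho(e_{1}) + (2)*rho(e_{2}) + (2)*rho(e_{1} e_{3}) + (\frac{3}{2})*rho(e_{2} e_{3}), summed entrywise:
Answer: \begin{pmatrix} 0 & - \frac{19}{6} - \frac{i}{2} \\ \frac{5}{6} + \frac{7 i}{2} & 0 \end{pmatrix}


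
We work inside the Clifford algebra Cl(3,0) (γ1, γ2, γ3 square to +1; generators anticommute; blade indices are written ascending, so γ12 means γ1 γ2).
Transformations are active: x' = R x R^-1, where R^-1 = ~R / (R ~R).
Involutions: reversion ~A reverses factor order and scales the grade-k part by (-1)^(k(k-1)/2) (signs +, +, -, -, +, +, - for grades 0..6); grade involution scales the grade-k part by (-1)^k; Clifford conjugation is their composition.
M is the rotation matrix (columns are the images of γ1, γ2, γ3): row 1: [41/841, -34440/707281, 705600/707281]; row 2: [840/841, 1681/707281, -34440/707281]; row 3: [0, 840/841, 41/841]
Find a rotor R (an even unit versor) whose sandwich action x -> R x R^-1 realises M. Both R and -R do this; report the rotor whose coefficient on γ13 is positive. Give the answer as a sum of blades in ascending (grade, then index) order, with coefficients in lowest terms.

Method: write R = a + b12*γ12 + b13*γ13 + b23*γ23 with a^2 + b12^2 + b13^2 + b23^2 = 1 (so R^-1 = ~R). Expanding the columns R e_j ~R gives tr M = 4a^2 - 1 and, from the antisymmetric part, M21 - M12 = -4a*b12, M13 - M31 = 4a*b13, M32 - M23 = -4a*b23.
Here tr M = 70643/707281, so a^2 = (1 + tr M)/4 = 194481/707281 and a = ±441/841. Taking a = 441/841: M21 - M12 = 740880/707281, M13 - M31 = 705600/707281, M32 - M23 = 740880/707281, giving b12 = -420/841, b13 = 400/841, b23 = -420/841, i.e. R = 441/841 - 420/841*γ12 + 400/841*γ13 - 420/841*γ23.
Its γ13 coefficient is already positive.
Answer: 441/841 - 420/841*γ12 + 400/841*γ13 - 420/841*γ23. Key observation: the double cover Spin(3) -> SO(3) sends R and -R to the same matrix (trace 70643/707281 here), so the stated sign of the γ13 coefficient is what selects one sheet.


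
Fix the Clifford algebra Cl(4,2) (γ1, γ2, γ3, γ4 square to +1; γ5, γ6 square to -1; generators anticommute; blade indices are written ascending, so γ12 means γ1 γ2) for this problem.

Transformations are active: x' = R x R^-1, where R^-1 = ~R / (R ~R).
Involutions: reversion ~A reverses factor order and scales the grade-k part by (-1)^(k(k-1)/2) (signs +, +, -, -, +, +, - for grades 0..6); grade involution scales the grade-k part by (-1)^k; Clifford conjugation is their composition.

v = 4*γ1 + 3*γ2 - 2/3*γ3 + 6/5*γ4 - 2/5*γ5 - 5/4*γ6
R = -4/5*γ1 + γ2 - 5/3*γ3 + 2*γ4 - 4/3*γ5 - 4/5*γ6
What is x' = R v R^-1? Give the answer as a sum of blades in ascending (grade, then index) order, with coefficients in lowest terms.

~R = -4/5*γ1 + γ2 - 5/3*γ3 + 2*γ4 - 4/3*γ5 - 4/5*γ6, and R ~R = 6, so R^-1 = ~R / (6).
R v = 16/9 - 32/5*γ12 + 36/5*γ13 - 224/25*γ14 + 424/75*γ15 + 21/5*γ16 + 13/3*γ23 - 24/5*γ24 + 18/5*γ25 + 23/20*γ26 - 2/3*γ34 - 2/9*γ35 + 31/20*γ36 + 4/5*γ45 - 77/50*γ46 + 101/75*γ56
Answer: -604/135*γ1 - 65/27*γ2 - 26/81*γ3 - 2/135*γ4 - 158/405*γ5 + 419/540*γ6


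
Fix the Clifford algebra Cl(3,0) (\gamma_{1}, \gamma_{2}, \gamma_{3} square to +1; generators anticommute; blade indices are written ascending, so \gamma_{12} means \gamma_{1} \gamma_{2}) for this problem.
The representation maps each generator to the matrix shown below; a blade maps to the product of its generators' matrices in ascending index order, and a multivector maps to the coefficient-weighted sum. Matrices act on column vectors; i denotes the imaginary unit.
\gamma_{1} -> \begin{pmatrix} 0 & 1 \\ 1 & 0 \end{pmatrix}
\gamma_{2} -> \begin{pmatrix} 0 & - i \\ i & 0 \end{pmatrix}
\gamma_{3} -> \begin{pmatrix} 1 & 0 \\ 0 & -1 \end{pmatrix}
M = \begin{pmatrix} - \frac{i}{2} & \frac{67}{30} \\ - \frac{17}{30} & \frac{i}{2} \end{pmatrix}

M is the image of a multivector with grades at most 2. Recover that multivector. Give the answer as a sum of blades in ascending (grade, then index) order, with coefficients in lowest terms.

Method: 1, rho(\gamma_{1}), rho(\gamma_{2}), rho(\gamma_{3}) form a trace-orthogonal basis of the 2x2 complex matrices (tr(X Y) = 2 if X = Y, else 0), so M = m0*1 + m1*rho(\gamma_{1}) + m2*rho(\gamma_{2}) + m3*rho(\gamma_{3}) with m0 = tr(M)/2 = 0, m1 = tr(M rho(\gamma_{1}))/2 = \frac{5}{6}, m2 = tr(M rho(\gamma_{2}))/2 = \frac{7 i}{5}, m3 = tr(M rho(\gamma_{3}))/2 = - \frac{i}{2}.
Multiplying table entries, the bivector images are rho(\gamma_{12}) = i*rho(\gamma_{3}), rho(\gamma_{13}) = -i*rho(\gamma_{2}), rho(\gamma_{23}) = i*rho(\gamma_{1}); with real blade coefficients the real parts of m0..m3 are the coefficients of 1, \gamma_{1}, \gamma_{2}, \gamma_{3} and the imaginary parts give the bivectors (\gamma_{23}: Im m1, \gamma_{13}: -Im m2, \gamma_{12}: Im m3).
Answer: \frac{5}{6} \gamma_{1} - \frac{1}{2} \gamma_{12} - \frac{7}{5} \gamma_{13}


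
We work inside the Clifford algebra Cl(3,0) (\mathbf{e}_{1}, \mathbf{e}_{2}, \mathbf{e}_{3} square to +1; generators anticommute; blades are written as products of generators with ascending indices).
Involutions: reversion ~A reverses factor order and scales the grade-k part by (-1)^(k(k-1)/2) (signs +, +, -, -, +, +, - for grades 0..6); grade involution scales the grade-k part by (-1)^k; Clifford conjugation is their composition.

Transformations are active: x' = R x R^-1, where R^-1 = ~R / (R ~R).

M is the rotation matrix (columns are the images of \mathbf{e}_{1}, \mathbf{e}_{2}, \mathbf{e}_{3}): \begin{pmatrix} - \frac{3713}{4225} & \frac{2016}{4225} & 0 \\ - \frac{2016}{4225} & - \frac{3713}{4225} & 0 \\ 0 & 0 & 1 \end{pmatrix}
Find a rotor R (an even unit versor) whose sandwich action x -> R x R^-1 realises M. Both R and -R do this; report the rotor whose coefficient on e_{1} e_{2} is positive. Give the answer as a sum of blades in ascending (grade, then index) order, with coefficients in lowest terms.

Method: write R = a + b12*e_{1} e_{2} + b13*e_{1} e_{3} + b23*e_{2} e_{3} with a^2 + b12^2 + b13^2 + b23^2 = 1 (so R^-1 = ~R). Expanding the columns R e_j ~R gives tr M = 4a^2 - 1 and, from the antisymmetric part, M21 - M12 = -4a*b12, M13 - M31 = 4a*b13, M32 - M23 = -4a*b23.
Here tr M = -\frac{3201}{4225}, so a^2 = (1 + tr M)/4 = \frac{256}{4225} and a = ±\frac{16}{65}. Taking a = \frac{16}{65}: M21 - M12 = -\frac{4032}{4225}, M13 - M31 = 0, M32 - M23 = 0, giving b12 = \frac{63}{65}, b13 = 0, b23 = 0, i.e. R = \frac{16}{65} + \frac{63}{65} e_{1} e_{2}.
Its e_{1} e_{2} coefficient is already positive.
Answer: \frac{16}{65} + \frac{63}{65} e_{1} e_{2}. Sheet selection: the two-to-one cover makes ±R indistinguishable at the matrix level (trace -\frac{3201}{4225}), so uniqueness comes from the required sign on e_{1} e_{2}.


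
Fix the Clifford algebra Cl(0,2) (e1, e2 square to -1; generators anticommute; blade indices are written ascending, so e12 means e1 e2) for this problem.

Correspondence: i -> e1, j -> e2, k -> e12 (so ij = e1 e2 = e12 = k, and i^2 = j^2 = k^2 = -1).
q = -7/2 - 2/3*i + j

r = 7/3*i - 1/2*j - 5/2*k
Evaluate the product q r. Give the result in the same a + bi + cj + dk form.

In blades: q = -7/2 - 2/3*e1 + e2, r = 7/3*e1 - 1/2*e2 - 5/2*e12.
Distribute q over r term by term (generator squares from the signature, products reordered to ascending indices): (-7/2)*r = -49/6*e1 + 7/4*e2 + 35/4*e12; (-2/3*e1)*r = 14/9 - 5/3*e2 + 1/3*e12; (e2)*r = 1/2 - 5/2*e1 - 7/3*e12.
Sum: 37/18 - 32/3*e1 + 1/12*e2 + 27/4*e12; translating back through the correspondence:
Answer: 37/18 - 32/3*i + 1/12*j + 27/4*k


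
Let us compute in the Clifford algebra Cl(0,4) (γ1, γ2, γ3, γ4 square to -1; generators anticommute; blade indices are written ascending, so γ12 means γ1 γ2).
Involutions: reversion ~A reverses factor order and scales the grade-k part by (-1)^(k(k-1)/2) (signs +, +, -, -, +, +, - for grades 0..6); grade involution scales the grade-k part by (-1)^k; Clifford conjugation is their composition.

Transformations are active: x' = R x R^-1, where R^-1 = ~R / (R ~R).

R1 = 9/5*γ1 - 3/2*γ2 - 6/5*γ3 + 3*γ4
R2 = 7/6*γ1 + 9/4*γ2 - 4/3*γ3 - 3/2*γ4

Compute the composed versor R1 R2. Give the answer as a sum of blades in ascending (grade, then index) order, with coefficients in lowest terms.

Distribute over the terms of R1 (each basis-blade product reordered to ascending indices, repeated generators contracted through their squares):
(9/5*γ1) R2 = -21/10 + 81/20*γ12 - 12/5*γ13 - 27/10*γ14
(-3/2*γ2) R2 = 27/8 + 7/4*γ12 + 2*γ23 + 9/4*γ24
(-6/5*γ3) R2 = -8/5 + 7/5*γ13 + 27/10*γ23 + 9/5*γ34
(3*γ4) R2 = 9/2 - 7/2*γ14 - 27/4*γ24 + 4*γ34
Summing the partial products and collecting blades:
Answer: 167/40 + 29/5*γ12 - γ13 - 31/5*γ14 + 47/10*γ23 - 9/2*γ24 + 29/5*γ34


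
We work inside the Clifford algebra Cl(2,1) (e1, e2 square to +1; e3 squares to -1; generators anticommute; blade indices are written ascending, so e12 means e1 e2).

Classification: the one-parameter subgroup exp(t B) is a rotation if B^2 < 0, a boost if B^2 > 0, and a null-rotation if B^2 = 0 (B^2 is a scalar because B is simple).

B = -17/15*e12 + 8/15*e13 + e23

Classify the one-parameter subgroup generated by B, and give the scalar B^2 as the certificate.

B^2 term by term: the squares give (-17/15)^2*(e12)^2 + (8/15)^2*(e13)^2 + (1)^2*(e23)^2 = 289/225*(-1) + 64/225*(+1) + 1*(+1) = 0 (each basis 2-blade squares to minus the product of its generators' squares); cross terms between blades sharing an index anticommute and cancel. So B^2 = 0.
Answer: null-rotation, certificate B^2 = 0. The scalar 0 is the complete invariant here: its sign names the subgroup type.


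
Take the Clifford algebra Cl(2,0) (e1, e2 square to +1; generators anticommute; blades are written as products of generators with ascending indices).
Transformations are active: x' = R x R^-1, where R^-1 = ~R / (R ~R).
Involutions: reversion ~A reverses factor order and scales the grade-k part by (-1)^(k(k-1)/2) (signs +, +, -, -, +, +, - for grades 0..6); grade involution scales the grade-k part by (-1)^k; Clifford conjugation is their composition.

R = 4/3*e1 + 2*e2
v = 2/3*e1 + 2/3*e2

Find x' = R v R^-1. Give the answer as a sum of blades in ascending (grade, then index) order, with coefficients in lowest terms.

~R = 4/3*e1 + 2*e2, and R ~R = 52/9, so R^-1 = ~R / (52/9).
R v = 20/9 - 4/9*e1 e2
Answer: 14/39*e1 + 34/39*e2


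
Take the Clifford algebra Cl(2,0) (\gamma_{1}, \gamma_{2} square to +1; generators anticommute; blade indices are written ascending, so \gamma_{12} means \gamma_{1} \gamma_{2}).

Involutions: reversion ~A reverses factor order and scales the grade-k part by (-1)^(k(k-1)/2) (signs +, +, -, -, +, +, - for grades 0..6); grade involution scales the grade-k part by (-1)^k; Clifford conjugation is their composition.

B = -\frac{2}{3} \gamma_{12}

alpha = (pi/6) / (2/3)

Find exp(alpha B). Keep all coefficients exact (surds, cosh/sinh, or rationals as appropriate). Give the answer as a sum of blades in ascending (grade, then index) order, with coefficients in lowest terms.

B^2 = (-\frac{2}{3})^2*(\gamma_{12})^2 = \frac{4}{9}*(-1) = -\frac{4}{9} (a basis 2-blade squares to minus the product of its generators' squares).
B^2 = -\frac{4}{9} — since the square is negative, the closed form is circular: l = \frac{2}{3}, alpha*l = \frac{\pi}{6}, so exp(alpha B) = cos(\frac{\pi}{6}) + (sin(\frac{\pi}{6})/(\frac{2}{3}))*B = \frac{\sqrt{3}}{2} + (\frac{3}{4})*B.
Answer: \frac{\sqrt{3}}{2} - \frac{1}{2} \gamma_{12}


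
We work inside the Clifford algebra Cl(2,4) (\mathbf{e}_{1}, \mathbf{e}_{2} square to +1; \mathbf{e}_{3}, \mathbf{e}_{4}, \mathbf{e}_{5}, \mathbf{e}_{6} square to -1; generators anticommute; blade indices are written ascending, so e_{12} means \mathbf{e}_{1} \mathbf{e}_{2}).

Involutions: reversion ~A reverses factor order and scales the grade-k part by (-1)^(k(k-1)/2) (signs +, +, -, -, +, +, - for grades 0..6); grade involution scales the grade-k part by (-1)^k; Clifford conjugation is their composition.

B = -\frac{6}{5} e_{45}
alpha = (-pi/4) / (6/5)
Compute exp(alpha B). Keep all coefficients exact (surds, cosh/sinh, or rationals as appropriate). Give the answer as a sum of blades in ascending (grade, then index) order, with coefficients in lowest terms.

B^2 = (-\frac{6}{5})^2*(e_{45})^2 = \frac{36}{25}*(-1) = -\frac{36}{25} (a basis 2-blade squares to minus the product of its generators' squares).
B^2 = -\frac{36}{25} — since the square is negative, the closed form is circular: l = \frac{6}{5}, alpha*l = - \frac{\pi}{4}, so exp(alpha B) = cos(- \frac{\pi}{4}) + (sin(- \frac{\pi}{4})/(\frac{6}{5}))*B = \frac{\sqrt{2}}{2} + (- \frac{5 \sqrt{2}}{12})*B.
Answer: \frac{\sqrt{2}}{2} + \frac{\sqrt{2}}{2} e_{45}


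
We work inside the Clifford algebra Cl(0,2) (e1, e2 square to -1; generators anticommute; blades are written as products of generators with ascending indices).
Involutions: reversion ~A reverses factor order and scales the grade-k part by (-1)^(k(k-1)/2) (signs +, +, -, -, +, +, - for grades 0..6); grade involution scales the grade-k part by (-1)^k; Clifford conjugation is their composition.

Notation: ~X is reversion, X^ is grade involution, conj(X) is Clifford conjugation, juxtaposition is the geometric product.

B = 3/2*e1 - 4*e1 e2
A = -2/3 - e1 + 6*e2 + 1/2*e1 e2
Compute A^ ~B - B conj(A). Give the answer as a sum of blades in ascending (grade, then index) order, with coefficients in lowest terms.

first term: -7/2 - 25*e1 - 13/4*e2 + 19/3*e1 e2
second term: -7/2 - 25*e1 - 13/4*e2 - 19/3*e1 e2
Answer: 38/3*e1 e2


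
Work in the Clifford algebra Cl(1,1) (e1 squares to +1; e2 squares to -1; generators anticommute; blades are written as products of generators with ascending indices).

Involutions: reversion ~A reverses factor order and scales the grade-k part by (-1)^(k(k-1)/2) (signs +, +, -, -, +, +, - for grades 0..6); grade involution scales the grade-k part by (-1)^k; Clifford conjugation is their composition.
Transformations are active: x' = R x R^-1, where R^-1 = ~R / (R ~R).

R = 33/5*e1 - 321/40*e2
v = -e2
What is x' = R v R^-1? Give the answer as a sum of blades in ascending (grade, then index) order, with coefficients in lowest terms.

~R = 33/5*e1 - 321/40*e2, and R ~R = -6669/320, so R^-1 = ~R / (-6669/320).
R v = -321/40 - 33/5*e1 e2
Answer: 18832/3705*e1 - 19193/3705*e2


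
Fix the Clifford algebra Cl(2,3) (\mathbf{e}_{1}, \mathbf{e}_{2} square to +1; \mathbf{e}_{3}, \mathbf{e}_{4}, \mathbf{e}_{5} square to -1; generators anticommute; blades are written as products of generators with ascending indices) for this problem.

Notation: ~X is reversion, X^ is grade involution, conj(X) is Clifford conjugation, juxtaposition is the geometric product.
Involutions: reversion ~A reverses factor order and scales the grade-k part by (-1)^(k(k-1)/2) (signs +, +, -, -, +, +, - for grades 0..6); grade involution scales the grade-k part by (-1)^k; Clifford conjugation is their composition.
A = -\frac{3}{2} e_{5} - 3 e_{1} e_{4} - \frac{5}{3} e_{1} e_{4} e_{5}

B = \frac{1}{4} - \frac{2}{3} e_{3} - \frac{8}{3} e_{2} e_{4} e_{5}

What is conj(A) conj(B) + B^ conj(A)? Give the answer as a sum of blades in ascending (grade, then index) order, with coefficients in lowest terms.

first term: \frac{3}{8} e_{5} - \frac{40}{9} e_{1} e_{2} + \frac{3}{4} e_{1} e_{4} + 4 e_{2} e_{4} - e_{3} e_{5} - 8 e_{1} e_{2} e_{5} - 2 e_{1} e_{3} e_{4} - \frac{5}{12} e_{1} e_{4} e_{5} - \frac{10}{9} e_{1} e_{3} e_{4} e_{5}
second term: \frac{3}{8} e_{5} - \frac{40}{9} e_{1} e_{2} + \frac{3}{4} e_{1} e_{4} - 4 e_{2} e_{4} + e_{3} e_{5} - 8 e_{1} e_{2} e_{5} - 2 e_{1} e_{3} e_{4} - \frac{5}{12} e_{1} e_{4} e_{5} + \frac{10}{9} e_{1} e_{3} e_{4} e_{5}
Answer: \frac{3}{4} e_{5} - \frac{80}{9} e_{1} e_{2} + \frac{3}{2} e_{1} e_{4} - 16 e_{1} e_{2} e_{5} - 4 e_{1} e_{3} e_{4} - \frac{5}{6} e_{1} e_{4} e_{5}


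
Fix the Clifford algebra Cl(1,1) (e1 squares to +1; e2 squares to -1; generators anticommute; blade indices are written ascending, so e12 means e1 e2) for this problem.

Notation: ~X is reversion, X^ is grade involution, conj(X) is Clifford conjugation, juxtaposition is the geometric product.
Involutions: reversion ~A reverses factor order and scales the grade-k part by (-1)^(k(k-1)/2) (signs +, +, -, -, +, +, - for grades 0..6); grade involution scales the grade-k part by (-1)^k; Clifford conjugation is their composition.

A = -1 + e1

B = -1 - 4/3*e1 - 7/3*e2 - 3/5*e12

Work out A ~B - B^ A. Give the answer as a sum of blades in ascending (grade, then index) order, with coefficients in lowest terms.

first term: -1/3 + 1/3*e1 + 44/15*e2 - 44/15*e12
second term: 7/3 - 7/3*e1 - 26/15*e2 - 26/15*e12
Answer: -8/3 + 8/3*e1 + 14/3*e2 - 6/5*e12


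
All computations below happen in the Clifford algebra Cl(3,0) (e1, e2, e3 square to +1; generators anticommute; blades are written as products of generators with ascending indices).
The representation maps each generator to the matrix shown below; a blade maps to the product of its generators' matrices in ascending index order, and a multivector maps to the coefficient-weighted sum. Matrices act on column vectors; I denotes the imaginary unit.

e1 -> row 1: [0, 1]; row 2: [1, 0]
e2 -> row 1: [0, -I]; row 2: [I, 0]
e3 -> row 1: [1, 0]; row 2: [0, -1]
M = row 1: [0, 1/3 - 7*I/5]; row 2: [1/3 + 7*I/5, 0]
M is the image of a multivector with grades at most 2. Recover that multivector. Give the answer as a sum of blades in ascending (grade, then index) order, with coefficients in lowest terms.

Method: 1, rho(e1), rho(e2), rho(e3) form a trace-orthogonal basis of the 2x2 complex matrices (tr(X Y) = 2 if X = Y, else 0), so M = m0*1 + m1*rho(e1) + m2*rho(e2) + m3*rho(e3) with m0 = tr(M)/2 = 0, m1 = tr(M rho(e1))/2 = 1/3, m2 = tr(M rho(e2))/2 = 7/5, m3 = tr(M rho(e3))/2 = 0.
Multiplying table entries, the bivector images are rho(e1 e2) = I*rho(e3), rho(e1 e3) = -I*rho(e2), rho(e2 e3) = I*rho(e1); with real blade coefficients the real parts of m0..m3 are the coefficients of 1, e1, e2, e3 and the imaginary parts give the bivectors (e2 e3: Im m1, e1 e3: -Im m2, e1 e2: Im m3).
Answer: 1/3*e1 + 7/5*e2


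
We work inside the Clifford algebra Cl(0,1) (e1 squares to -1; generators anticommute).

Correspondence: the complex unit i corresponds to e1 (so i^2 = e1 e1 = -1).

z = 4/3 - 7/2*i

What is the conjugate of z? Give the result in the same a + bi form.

In blades: z = 4/3 - 7/2*e1.
Conjugation here is Clifford conjugation: the scalar is fixed and the grade-1 and grade-2 blades all flip sign, giving 4/3 + 7/2*e1; translating back:
Answer: 4/3 + 7/2*i


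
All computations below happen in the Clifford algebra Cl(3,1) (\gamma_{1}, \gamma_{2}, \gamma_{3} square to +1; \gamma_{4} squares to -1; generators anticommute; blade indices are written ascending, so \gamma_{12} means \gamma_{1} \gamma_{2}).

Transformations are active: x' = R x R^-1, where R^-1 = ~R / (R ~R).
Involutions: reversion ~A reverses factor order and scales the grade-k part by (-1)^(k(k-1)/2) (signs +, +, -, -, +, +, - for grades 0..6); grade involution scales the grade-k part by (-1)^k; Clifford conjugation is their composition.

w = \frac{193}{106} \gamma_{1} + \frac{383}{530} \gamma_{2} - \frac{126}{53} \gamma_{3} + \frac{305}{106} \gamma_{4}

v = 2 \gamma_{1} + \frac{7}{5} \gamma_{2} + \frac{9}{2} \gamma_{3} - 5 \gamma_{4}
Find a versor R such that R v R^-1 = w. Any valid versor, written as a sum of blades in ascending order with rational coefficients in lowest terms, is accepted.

Take R = v + w = \frac{405}{106} \gamma_{1} + \frac{225}{106} \gamma_{2} + \frac{225}{106} \gamma_{3} - \frac{225}{106} \gamma_{4}. Because q(v) = q(w) = \frac{121}{100}, conjugation by R sends v exactly to w.
Answer: \frac{405}{106} \gamma_{1} + \frac{225}{106} \gamma_{2} + \frac{225}{106} \gamma_{3} - \frac{225}{106} \gamma_{4}


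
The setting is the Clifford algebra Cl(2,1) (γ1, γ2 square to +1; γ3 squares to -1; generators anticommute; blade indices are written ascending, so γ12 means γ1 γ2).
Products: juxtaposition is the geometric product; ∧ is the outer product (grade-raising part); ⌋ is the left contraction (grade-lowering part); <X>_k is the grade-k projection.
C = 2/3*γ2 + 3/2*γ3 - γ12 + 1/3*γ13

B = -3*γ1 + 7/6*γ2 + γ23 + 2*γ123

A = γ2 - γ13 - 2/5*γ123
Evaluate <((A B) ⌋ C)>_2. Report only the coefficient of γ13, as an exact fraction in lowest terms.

step 1: 11/30 - 2/5*γ1 + 2*γ2 - 2*γ3 + 2*γ12 - 23/15*γ13 + 6/5*γ23 + 7/6*γ123
step 2: 262/45 + 4/3*γ1 + 29/45*γ2 + 5/12*γ3 - 11/30*γ12 + 11/90*γ13
step 3: -11/30*γ12 + 11/90*γ13
Answer: 11/90


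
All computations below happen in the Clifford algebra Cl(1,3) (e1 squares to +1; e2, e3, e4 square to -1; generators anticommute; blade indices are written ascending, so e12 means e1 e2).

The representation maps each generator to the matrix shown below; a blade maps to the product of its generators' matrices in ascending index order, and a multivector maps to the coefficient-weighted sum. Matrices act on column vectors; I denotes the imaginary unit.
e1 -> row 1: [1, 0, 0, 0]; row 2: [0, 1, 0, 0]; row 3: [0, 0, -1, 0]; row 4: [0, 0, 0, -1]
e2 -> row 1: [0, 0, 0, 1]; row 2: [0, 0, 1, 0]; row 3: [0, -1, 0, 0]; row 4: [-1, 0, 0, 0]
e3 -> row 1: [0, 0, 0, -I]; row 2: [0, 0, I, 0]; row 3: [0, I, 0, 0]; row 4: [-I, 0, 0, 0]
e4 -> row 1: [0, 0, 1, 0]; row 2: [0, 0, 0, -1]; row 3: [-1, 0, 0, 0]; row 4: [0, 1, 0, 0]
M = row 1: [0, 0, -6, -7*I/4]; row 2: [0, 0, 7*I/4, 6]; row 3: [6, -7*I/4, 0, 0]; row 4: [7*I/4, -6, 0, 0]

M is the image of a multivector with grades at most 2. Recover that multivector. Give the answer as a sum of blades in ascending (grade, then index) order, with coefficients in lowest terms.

Method: the blade images are trace-orthogonal — tr(rho(e_A) rho(e_B)^-1) = 4 if A = B and 0 otherwise — and rho(e_A)^-1 = (e_A)^2 * rho(e_A) with (e_A)^2 = +1 or -1, so the coefficient of e_A in the preimage is (e_A)^2 * tr(M rho(e_A))/4.
Nonzero projections over blades of grade <= 2: e4: (e4)^2 = -1, tr(M rho(e4)) = 24, coefficient -6; e13: (e13)^2 = +1, tr(M rho(e13)) = 7, coefficient 7/4. Every other blade of grade <= 2 projects to 0.
Answer: -6*e4 + 7/4*e13


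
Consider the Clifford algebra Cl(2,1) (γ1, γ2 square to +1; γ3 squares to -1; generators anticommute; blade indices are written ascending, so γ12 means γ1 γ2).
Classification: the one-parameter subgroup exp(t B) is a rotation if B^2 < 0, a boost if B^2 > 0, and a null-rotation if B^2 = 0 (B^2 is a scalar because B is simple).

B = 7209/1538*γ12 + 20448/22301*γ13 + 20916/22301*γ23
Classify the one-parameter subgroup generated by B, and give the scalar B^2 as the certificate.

B^2 term by term: the squares give (7209/1538)^2*(γ12)^2 + (20448/22301)^2*(γ13)^2 + (20916/22301)^2*(γ23)^2 = 51969681/2365444*(-1) + 418120704/497334601*(+1) + 437479056/497334601*(+1) = -81/4 (each basis 2-blade squares to minus the product of its generators' squares); cross terms between blades sharing an index anticommute and cancel. So B^2 = -81/4.
Answer: rotation, certificate B^2 = -81/4. Why this suffices: the scalar -81/4 survives any versor conjugation, so its sign alone determines the class however B is presented.


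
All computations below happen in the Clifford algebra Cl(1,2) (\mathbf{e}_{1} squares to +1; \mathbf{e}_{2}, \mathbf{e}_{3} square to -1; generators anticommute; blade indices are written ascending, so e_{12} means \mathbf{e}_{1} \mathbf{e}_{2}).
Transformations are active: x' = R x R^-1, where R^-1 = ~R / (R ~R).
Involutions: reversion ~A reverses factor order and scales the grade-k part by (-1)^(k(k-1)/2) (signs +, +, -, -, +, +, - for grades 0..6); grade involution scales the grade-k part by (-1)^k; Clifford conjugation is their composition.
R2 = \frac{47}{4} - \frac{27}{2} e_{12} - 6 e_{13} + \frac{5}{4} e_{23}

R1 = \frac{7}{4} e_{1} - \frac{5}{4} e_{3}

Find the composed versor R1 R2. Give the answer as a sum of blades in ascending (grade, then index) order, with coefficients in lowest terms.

Distribute over the terms of R1 (each basis-blade product reordered to ascending indices, repeated generators contracted through their squares):
(\frac{7}{4} e_{1}) R2 = \frac{329}{16} e_{1} - \frac{189}{8} e_{2} - \frac{21}{2} e_{3} + \frac{35}{16} e_{123}
(-\frac{5}{4} e_{3}) R2 = \frac{15}{2} e_{1} - \frac{25}{16} e_{2} - \frac{235}{16} e_{3} + \frac{135}{8} e_{123}
Summing the partial products and collecting blades:
Answer: \frac{449}{16} e_{1} - \frac{403}{16} e_{2} - \frac{403}{16} e_{3} + \frac{305}{16} e_{123}


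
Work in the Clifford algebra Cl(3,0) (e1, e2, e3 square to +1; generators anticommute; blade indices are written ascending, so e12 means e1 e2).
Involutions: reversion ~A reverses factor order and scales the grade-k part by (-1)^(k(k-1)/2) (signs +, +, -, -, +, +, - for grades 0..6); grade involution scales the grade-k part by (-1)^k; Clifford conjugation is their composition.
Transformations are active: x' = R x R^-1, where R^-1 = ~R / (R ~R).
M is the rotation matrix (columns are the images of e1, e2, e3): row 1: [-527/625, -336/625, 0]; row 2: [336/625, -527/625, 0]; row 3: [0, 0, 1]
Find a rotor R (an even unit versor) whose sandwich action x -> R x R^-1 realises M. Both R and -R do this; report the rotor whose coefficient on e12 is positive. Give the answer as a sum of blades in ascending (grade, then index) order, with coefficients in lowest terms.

Method: write R = a + b12*e12 + b13*e13 + b23*e23 with a^2 + b12^2 + b13^2 + b23^2 = 1 (so R^-1 = ~R). Expanding the columns R e_j ~R gives tr M = 4a^2 - 1 and, from the antisymmetric part, M21 - M12 = -4a*b12, M13 - M31 = 4a*b13, M32 - M23 = -4a*b23.
Here tr M = -429/625, so a^2 = (1 + tr M)/4 = 49/625 and a = ±7/25. Taking a = 7/25: M21 - M12 = 672/625, M13 - M31 = 0, M32 - M23 = 0, giving b12 = -24/25, b13 = 0, b23 = 0, i.e. R = 7/25 - 24/25*e12.
Its e12 coefficient is negative, so report the other preimage -R.
Answer: -7/25 + 24/25*e12. Recall the cover is two-to-one: with M of trace -429/625, both preimages act alike, and the stated e12 sign chooses the sheet.


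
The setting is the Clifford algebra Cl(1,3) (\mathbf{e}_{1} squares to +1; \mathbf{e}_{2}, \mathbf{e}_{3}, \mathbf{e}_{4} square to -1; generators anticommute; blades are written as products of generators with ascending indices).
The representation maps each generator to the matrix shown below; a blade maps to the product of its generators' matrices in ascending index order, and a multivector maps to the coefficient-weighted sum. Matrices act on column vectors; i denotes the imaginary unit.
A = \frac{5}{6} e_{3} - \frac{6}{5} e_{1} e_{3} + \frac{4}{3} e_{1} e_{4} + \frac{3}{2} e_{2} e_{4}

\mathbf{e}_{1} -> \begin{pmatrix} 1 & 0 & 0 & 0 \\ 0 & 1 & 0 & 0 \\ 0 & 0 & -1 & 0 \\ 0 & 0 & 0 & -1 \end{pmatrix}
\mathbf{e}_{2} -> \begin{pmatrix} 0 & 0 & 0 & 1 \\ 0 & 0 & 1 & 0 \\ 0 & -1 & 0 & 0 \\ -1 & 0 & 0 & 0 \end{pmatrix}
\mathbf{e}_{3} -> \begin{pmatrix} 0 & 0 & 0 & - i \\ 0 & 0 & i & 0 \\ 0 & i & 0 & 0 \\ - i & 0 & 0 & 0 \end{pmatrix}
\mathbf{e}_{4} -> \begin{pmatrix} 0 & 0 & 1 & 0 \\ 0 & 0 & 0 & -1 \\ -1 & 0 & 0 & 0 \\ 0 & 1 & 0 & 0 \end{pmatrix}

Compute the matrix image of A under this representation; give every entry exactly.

Bivector images (products of the table entries): rho(e_{1} e_{3}) = rho(\mathbf{e}_{1})rho(\mathbf{e}_{3}) = \begin{pmatrix} 0 & 0 & 0 & - i \\ 0 & 0 & i & 0 \\ 0 & - i & 0 & 0 \\ i & 0 & 0 & 0 \end{pmatrix}; rho(e_{1} e_{4}) = rho(\mathbf{e}_{1})rho(\mathbf{e}_{4}) = \begin{pmatrix} 0 & 0 & 1 & 0 \\ 0 & 0 & 0 & -1 \\ 1 & 0 & 0 & 0 \\ 0 & -1 & 0 & 0 \end{pmatrix}; rho(e_{2} e_{4}) = rho(\mathbf{e}_{2})rho(\mathbf{e}_{4}) = \begin{pmatrix} 0 & 1 & 0 & 0 \\ -1 & 0 & 0 & 0 \\ 0 & 0 & 0 & 1 \\ 0 & 0 & -1 & 0 \end{pmatrix}.
M = (\frac{5}{6})*rho(e_{3}) + (-\frac{6}{5})*rho(e_{1} e_{3}) + (\frac{4}{3})*rho(e_{1} e_{4}) + (\frac{3}{2})*rho(e_{2} e_{4}), summed entrywise:
Answer: \begin{pmatrix} 0 & \frac{3}{2} & \frac{4}{3} & \frac{11 i}{30} \\ - \frac{3}{2} & 0 & - \frac{11 i}{30} & - \frac{4}{3} \\ \frac{4}{3} & \frac{61 i}{30} & 0 & \frac{3}{2} \\ - \frac{61 i}{30} & - \frac{4}{3} & - \frac{3}{2} & 0 \end{pmatrix}


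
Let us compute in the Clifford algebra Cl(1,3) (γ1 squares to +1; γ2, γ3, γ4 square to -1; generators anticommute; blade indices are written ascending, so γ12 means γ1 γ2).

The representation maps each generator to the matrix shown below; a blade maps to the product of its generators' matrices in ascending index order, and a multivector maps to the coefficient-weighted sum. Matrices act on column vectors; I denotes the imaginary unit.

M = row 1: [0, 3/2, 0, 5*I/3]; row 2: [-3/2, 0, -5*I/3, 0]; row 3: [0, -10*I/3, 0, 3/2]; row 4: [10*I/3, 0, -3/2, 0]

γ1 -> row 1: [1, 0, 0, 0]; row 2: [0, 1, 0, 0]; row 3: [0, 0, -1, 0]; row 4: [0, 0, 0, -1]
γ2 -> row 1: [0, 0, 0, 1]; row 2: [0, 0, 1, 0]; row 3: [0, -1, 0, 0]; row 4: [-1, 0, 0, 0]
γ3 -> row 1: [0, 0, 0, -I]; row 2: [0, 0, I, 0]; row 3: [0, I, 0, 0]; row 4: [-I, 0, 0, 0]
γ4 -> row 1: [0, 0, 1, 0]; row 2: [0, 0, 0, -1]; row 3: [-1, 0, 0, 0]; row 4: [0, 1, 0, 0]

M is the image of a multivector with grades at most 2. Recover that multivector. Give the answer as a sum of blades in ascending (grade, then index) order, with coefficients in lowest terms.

Method: the blade images are trace-orthogonal — tr(rho(e_A) rho(e_B)^-1) = 4 if A = B and 0 otherwise — and rho(e_A)^-1 = (e_A)^2 * rho(e_A) with (e_A)^2 = +1 or -1, so the coefficient of e_A in the preimage is (e_A)^2 * tr(M rho(e_A))/4.
Nonzero projections over blades of grade <= 2: γ3: (γ3)^2 = -1, tr(M rho(γ3)) = 10, coefficient -5/2; γ13: (γ13)^2 = +1, tr(M rho(γ13)) = 10/3, coefficient 5/6; γ24: (γ24)^2 = -1, tr(M rho(γ24)) = -6, coefficient 3/2. Every other blade of grade <= 2 projects to 0.
Answer: -5/2*γ3 + 5/6*γ13 + 3/2*γ24


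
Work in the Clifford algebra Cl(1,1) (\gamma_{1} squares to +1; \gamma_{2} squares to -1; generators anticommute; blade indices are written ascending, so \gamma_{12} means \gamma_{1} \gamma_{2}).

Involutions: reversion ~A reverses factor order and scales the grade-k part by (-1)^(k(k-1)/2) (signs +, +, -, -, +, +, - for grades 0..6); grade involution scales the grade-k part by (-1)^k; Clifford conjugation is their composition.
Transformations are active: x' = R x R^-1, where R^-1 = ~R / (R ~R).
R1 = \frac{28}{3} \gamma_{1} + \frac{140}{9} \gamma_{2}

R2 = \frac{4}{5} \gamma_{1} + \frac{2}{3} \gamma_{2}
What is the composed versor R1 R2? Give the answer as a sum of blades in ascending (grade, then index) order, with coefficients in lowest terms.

Distribute over the terms of R1 (each basis-blade product reordered to ascending indices, repeated generators contracted through their squares):
(\frac{28}{3} \gamma_{1}) R2 = \frac{112}{15} + \frac{56}{9} \gamma_{12}
(\frac{140}{9} \gamma_{2}) R2 = -\frac{280}{27} - \frac{112}{9} \gamma_{12}
Summing the partial products and collecting blades:
Answer: -\frac{392}{135} - \frac{56}{9} \gamma_{12}


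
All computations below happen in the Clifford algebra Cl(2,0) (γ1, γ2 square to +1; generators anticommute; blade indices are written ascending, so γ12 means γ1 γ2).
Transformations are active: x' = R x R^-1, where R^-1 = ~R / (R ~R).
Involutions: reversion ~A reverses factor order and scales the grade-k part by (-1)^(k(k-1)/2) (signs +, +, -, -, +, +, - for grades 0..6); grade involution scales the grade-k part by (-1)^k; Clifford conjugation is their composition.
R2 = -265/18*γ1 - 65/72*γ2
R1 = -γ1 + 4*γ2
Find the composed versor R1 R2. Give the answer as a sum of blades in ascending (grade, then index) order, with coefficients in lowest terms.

Distribute over the terms of R1 (each basis-blade product reordered to ascending indices, repeated generators contracted through their squares):
(-γ1) R2 = 265/18 + 65/72*γ12
(4*γ2) R2 = -65/18 + 530/9*γ12
Summing the partial products and collecting blades:
Answer: 100/9 + 1435/24*γ12


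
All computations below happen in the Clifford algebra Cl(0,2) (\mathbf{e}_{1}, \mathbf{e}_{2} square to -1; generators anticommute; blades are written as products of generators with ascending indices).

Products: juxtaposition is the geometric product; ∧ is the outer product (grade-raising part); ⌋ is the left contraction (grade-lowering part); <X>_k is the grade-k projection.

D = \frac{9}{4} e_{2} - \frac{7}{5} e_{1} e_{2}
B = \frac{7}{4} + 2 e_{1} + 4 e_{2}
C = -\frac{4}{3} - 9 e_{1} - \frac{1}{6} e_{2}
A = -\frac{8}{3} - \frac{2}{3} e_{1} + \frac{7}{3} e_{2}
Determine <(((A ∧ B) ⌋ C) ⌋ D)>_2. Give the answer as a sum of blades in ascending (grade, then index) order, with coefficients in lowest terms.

step 1: -\frac{14}{3} - \frac{13}{2} e_{1} - \frac{79}{12} e_{2} - \frac{22}{3} e_{1} e_{2}
step 2: -\frac{427}{8} + 42 e_{1} + \frac{7}{9} e_{2}
step 3: -\frac{7}{4} - \frac{49}{45} e_{1} - \frac{9807}{160} e_{2} + \frac{2989}{40} e_{1} e_{2}
step 4: \frac{2989}{40} e_{1} e_{2}
Answer: \frac{2989}{40} e_{1} e_{2}


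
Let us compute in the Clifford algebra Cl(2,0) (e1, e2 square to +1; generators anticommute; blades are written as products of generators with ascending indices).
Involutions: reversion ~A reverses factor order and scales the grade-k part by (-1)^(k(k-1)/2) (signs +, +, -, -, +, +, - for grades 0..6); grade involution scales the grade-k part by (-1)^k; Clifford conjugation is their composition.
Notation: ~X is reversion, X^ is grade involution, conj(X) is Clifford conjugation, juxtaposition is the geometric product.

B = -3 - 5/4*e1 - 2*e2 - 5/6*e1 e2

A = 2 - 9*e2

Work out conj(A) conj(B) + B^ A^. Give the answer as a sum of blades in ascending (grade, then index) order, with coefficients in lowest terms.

first term: 12 - 5*e1 - 23*e2 - 115/12*e1 e2
second term: 12 - 5*e1 - 23*e2 + 115/12*e1 e2
Answer: 24 - 10*e1 - 46*e2


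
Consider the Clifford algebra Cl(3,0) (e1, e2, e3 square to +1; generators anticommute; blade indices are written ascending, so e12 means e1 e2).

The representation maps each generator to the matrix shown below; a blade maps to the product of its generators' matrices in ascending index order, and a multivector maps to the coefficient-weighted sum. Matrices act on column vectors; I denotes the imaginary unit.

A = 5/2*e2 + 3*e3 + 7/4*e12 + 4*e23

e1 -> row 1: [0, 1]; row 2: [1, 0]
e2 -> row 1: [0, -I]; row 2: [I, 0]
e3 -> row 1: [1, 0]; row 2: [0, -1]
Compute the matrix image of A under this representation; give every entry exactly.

Bivector images (products of the table entries): rho(e12) = rho(e1)rho(e2) = row 1: [I, 0]; row 2: [0, -I]; rho(e23) = rho(e2)rho(e3) = row 1: [0, I]; row 2: [I, 0].
M = (5/2)*rho(e2) + (3)*rho(e3) + (7/4)*rho(e12) + (4)*rho(e23), summed entrywise:
Answer: row 1: [3 + 7*I/4, 3*I/2]; row 2: [13*I/2, -3 - 7*I/4]


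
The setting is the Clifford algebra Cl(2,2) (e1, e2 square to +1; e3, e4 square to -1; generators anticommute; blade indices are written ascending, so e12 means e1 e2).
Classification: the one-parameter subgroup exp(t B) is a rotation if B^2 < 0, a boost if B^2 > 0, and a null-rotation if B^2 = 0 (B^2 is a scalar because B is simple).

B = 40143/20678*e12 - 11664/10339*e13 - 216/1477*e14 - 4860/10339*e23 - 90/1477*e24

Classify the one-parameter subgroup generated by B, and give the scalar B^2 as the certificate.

B^2 term by term: the squares give (40143/20678)^2*(e12)^2 + (-11664/10339)^2*(e13)^2 + (-216/1477)^2*(e14)^2 + (-4860/10339)^2*(e23)^2 + (-90/1477)^2*(e24)^2 = 1611460449/427579684*(-1) + 136048896/106894921*(+1) + 46656/2181529*(+1) + 23619600/106894921*(+1) + 8100/2181529*(+1) = -9/4 (each basis 2-blade squares to minus the product of its generators' squares); cross terms between blades sharing an index anticommute and cancel; the commuting (index-disjoint) pairs give grade-4 terms 2*c*c'*(blade product), which cancel blade by blade — e1234: -2099520/15270703 + 2099520/15270703 = 0 — confirming B is simple. So B^2 = -9/4.
Answer: rotation, certificate B^2 = -9/4. No conjugation can change B^2 = -9/4; the sign gives the class.


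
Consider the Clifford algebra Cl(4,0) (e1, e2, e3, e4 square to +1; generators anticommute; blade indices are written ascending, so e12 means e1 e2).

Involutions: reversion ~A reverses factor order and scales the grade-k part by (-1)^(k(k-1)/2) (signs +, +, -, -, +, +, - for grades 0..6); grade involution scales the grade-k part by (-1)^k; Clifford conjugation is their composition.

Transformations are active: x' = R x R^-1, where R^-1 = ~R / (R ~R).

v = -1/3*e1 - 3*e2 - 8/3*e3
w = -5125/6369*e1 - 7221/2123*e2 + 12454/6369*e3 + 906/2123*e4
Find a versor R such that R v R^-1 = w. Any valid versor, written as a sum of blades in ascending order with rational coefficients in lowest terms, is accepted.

R = v + w = -2416/2123*e1 - 13590/2123*e2 - 1510/2123*e3 + 906/2123*e4 works: the equal norms (146/9) guarantee its sandwich swaps v into w.
Answer: -2416/2123*e1 - 13590/2123*e2 - 1510/2123*e3 + 906/2123*e4
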